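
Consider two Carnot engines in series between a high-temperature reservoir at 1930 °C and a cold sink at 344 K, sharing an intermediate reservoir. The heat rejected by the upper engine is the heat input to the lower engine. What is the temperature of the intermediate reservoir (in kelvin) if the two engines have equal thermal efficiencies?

T_m ≈ 871 K

T_H = 1930 °C → 1930 + 273.15 = 2203.15 K.
Equal efficiencies require 1 − T_m/T_H = 1 − T_C/T_m, i.e. T_m/T_H = T_C/T_m, so T_m = √(T_H·T_C) = √(2203.15 × 344.00) = 871 K.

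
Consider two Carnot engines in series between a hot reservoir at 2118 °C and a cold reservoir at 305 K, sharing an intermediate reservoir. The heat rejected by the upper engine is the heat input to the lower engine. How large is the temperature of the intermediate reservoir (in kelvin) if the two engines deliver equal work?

T_m ≈ 1350 K

T_H = 2118 °C → 2118 + 273.15 = 2391.15 K.
For reversible stages Q_m = Q_H·(T_m/T_H). Setting W₁ = Q_H(1 − T_m/T_H) equal to W₂ = Q_m(1 − T_C/T_m) = Q_H·(T_m − T_C)/T_H gives T_H − T_m = T_m − T_C, so T_m = (T_H + T_C)/2 = (2391.15 + 305.00)/2 = 1350 K.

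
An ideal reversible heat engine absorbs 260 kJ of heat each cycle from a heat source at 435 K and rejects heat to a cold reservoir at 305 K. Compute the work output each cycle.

Since the cycle is reversible, η = 1 − T_C/T_H = 1 − 305.00/435.00 = 0.2989.
W = η·Q_H = 0.2989 × 260 = 77.7 kJ.

W ≈ 77.7 kJ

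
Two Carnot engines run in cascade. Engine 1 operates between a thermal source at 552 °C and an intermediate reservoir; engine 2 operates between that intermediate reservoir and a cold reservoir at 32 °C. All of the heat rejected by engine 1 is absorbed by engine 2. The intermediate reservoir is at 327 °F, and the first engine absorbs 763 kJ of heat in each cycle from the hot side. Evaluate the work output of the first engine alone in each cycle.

T_H = 552 °C → 552 + 273.15 = 825.15 K.
T_C = 32 °C → 32 + 273.15 = 305.15 K.
T_m = 327 °F → (327 − 32) × 5/9 = 163.89 °C = 437.04 K.
First-stage efficiency η₁ = 1 − T_m/T_H = 1 − 437.04/825.15 = 0.4704.
W₁ = η₁·Q_H = 0.4704 × 763 = 359 kJ.

W₁ ≈ 359 kJ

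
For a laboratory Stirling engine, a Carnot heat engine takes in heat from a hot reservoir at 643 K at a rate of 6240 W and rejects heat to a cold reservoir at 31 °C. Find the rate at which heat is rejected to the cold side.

T_C = 31 °C → 31 + 273.15 = 304.15 K.
For a reversible engine, η = 1 − T_C/T_H = 1 − 304.15/643.00 = 0.5270.
For a reversible cycle Q_C/Q_H = T_C/T_H, so Q_C = 6240 × 304.15/643.00 = 2950 W.

Q̇_C ≈ 2950 W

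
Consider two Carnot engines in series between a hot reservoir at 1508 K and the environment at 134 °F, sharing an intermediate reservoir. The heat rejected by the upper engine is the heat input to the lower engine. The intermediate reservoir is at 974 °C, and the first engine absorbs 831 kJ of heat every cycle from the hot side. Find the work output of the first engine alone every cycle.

T_C = 134 °F → (134 − 32) × 5/9 = 56.67 °C = 329.82 K.
T_m = 974 °C → 974 + 273.15 = 1247.15 K.
First-stage efficiency η₁ = 1 − T_m/T_H = 1 − 1247.15/1508.00 = 0.1730.
W₁ = η₁·Q_H = 0.1730 × 831 = 144 kJ.

W₁ ≈ 144 kJ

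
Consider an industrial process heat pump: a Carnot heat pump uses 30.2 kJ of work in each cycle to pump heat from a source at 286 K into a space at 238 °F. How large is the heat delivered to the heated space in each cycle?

Q_H ≈ 115 kJ

T_H = 238 °F → (238 − 32) × 5/9 = 114.44 °C = 387.59 K.
COP_HP = T_H/(T_H − T_C) = 387.59/101.59 = 3.8151.
Q_H = COP_HP · W = 3.8151 × 30.2 = 115 kJ.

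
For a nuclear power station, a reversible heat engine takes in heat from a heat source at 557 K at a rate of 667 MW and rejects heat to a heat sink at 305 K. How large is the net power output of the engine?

Ẇ ≈ 301.8 MW

Carnot efficiency: η = 1 − T_C/T_H = 1 − 305.00/557.00 = 0.4524.
W = η·Q_H = 0.4524 × 667 = 301.8 MW.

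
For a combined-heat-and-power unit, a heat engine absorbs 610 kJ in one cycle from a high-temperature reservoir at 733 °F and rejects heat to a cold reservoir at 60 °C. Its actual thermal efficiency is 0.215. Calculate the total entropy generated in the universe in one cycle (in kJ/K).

ΔS_univ ≈ 0.517 kJ/K

T_H = 733 °F → (733 − 32) × 5/9 = 389.44 °C = 662.59 K.
T_C = 60 °C → 60 + 273.15 = 333.15 K.
W = η·Q_H = 0.215 × 610 = 131.2 kJ, so Q_C = Q_H − W = 478.9 kJ.
The hot reservoir loses entropy Q_H/T_H = 610/662.59 = 0.9206 kJ/K; the cold reservoir gains Q_C/T_C = 478.9/333.15 = 1.437 kJ/K.
ΔS_univ = −Q_H/T_H + Q_C/T_C = 0.517 kJ/K (> 0, since η = 0.215 < η_Carnot = 0.497).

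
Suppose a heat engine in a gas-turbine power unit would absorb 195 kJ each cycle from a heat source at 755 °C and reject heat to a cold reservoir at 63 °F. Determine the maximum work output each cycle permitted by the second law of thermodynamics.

W_max ≈ 140 kJ

T_H = 755 °C → 755 + 273.15 = 1028.15 K.
T_C = 63 °F → (63 − 32) × 5/9 = 17.22 °C = 290.37 K.
The second-law ceiling is the Carnot efficiency, η_max = 1 − T_C/T_H = 1 − 290.37/1028.15 = 0.7176.
W_max = η_max · Q_H = 0.7176 × 195 = 140 kJ.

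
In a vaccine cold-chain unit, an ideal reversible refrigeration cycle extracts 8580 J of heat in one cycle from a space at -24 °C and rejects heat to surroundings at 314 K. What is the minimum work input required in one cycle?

W_in ≈ 2230 J

T_C = -24 °C → -24 + 273.15 = 249.15 K.
COP_R = T_C/(T_H − T_C) = 249.15/64.85 = 3.8419.
W = Q_C/COP_R = 8580/3.8419 = 2230 J.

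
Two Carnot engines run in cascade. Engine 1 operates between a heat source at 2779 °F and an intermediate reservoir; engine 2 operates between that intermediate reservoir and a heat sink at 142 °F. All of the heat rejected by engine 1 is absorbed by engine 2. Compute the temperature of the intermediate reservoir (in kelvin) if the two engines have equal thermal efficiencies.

T_m ≈ 776 K

T_H = 2779 °F → (2779 − 32) × 5/9 = 1526.11 °C = 1799.26 K.
T_C = 142 °F → (142 − 32) × 5/9 = 61.11 °C = 334.26 K.
Equal efficiencies require 1 − T_m/T_H = 1 − T_C/T_m, i.e. T_m/T_H = T_C/T_m, so T_m = √(T_H·T_C) = √(1799.26 × 334.26) = 776 K.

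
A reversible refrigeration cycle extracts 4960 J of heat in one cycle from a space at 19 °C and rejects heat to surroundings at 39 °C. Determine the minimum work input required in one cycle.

T_H = 39 °C → 39 + 273.15 = 312.15 K.
T_C = 19 °C → 19 + 273.15 = 292.15 K.
The reversible coefficient of performance is COP_R = T_C/(T_H − T_C) = 292.15/20.00 = 14.6075.
W = Q_C/COP_R = 4960/14.6075 = 340 J.

W_in ≈ 340 J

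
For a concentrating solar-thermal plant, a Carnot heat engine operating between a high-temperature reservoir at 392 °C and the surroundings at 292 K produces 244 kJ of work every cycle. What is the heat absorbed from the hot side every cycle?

Q_H ≈ 434.9 kJ

T_H = 392 °C → 392 + 273.15 = 665.15 K.
The Carnot efficiency is η = 1 − T_C/T_H = 1 − 292.00/665.15 = 0.5610.
Q_H = W/η = 244/0.5610 = 434.9 kJ.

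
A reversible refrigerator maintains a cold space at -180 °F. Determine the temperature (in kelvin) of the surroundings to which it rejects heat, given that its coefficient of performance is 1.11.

T_H ≈ 295 K

T_C = -180 °F → (-180 − 32) × 5/9 = -117.78 °C = 155.37 K.
COP_R = T_C/(T_H − T_C) ⇒ T_H = T_C·(1 + 1/COP_R) = 155.37 × (1 + 1/1.11) = 295 K.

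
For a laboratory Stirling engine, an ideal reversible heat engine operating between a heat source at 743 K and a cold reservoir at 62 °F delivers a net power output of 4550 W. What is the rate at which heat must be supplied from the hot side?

Q̇_H ≈ 7460 W

T_C = 62 °F → (62 − 32) × 5/9 = 16.67 °C = 289.82 K.
Since the cycle is reversible, η = 1 − T_C/T_H = 1 − 289.82/743.00 = 0.6099.
Q_H = W/η = 4550/0.6099 = 7460 W.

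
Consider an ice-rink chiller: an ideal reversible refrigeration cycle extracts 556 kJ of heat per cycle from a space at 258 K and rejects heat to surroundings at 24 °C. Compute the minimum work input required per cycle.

T_H = 24 °C → 24 + 273.15 = 297.15 K.
For a reversible refrigerator, COP_R = T_C/(T_H − T_C) = 258.00/39.15 = 6.5900.
W = Q_C/COP_R = 556/6.5900 = 84.4 kJ.

W_in ≈ 84.4 kJ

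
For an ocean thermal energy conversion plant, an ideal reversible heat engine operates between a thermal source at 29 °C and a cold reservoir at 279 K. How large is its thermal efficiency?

T_H = 29 °C → 29 + 273.15 = 302.15 K.
η_rev = 1 − T_C/T_H = 1 − 279.00/302.15 = 0.0766.

η ≈ 0.0766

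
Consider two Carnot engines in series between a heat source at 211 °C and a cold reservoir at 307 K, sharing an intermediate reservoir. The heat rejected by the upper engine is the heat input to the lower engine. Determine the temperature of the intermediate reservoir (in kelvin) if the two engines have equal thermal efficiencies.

T_H = 211 °C → 211 + 273.15 = 484.15 K.
Equal efficiencies require 1 − T_m/T_H = 1 − T_C/T_m, i.e. T_m/T_H = T_C/T_m, so T_m = √(T_H·T_C) = √(484.15 × 307.00) = 386 K.

T_m ≈ 386 K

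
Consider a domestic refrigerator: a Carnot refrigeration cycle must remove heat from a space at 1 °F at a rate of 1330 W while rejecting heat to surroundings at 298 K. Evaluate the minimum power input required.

T_C = 1 °F → (1 − 32) × 5/9 = -17.22 °C = 255.93 K.
Carnot COP: COP_R = T_C/(T_H − T_C) = 255.93/42.07 = 6.0831.
W = Q_C/COP_R = 1330/6.0831 = 219 W.

Ẇ_in ≈ 219 W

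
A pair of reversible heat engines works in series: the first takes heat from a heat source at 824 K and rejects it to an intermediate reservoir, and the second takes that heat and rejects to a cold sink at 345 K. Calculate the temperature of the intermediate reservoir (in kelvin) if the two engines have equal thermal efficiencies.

Equal efficiencies require 1 − T_m/T_H = 1 − T_C/T_m, i.e. T_m/T_H = T_C/T_m, so T_m = √(T_H·T_C) = √(824.00 × 345.00) = 533.2 K.

T_m ≈ 533.2 K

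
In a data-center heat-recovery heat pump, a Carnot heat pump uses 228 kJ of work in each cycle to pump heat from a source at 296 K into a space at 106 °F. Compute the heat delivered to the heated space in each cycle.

T_H = 106 °F → (106 − 32) × 5/9 = 41.11 °C = 314.26 K.
COP_HP = T_H/(T_H − T_C) = 314.26/18.26 = 17.2093.
Q_H = COP_HP · W = 17.2093 × 228 = 3924 kJ.

Q_H ≈ 3924 kJ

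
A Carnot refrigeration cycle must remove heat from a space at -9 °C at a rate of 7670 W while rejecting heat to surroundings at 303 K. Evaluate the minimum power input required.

T_C = -9 °C → -9 + 273.15 = 264.15 K.
COP_R = T_C/(T_H − T_C) = 264.15/38.85 = 6.7992.
W = Q_C/COP_R = 7670/6.7992 = 1128 W.

Ẇ_in ≈ 1128 W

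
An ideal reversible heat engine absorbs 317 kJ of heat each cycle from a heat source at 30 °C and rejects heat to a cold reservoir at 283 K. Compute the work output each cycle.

T_H = 30 °C → 30 + 273.15 = 303.15 K.
The Carnot efficiency is η = 1 − T_C/T_H = 1 − 283.00/303.15 = 0.0665.
W = η·Q_H = 0.0665 × 317 = 21.07 kJ.

W ≈ 21.07 kJ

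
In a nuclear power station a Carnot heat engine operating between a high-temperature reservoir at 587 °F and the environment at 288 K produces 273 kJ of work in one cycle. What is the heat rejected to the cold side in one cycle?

Q_C ≈ 268 kJ

T_H = 587 °F → (587 − 32) × 5/9 = 308.33 °C = 581.48 K.
Since the cycle is reversible, η = 1 − T_C/T_H = 1 − 288.00/581.48 = 0.5047.
Since Q_C/Q_H = T_C/T_H and Q_H = W/η, Q_C = W·T_C/(T_H − T_C) = 273 × 288.00/293.48 = 268 kJ.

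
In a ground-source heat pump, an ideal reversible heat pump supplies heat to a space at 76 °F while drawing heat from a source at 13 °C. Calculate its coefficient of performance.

COP_HP ≈ 26.00

T_H = 76 °F → (76 − 32) × 5/9 = 24.44 °C = 297.59 K.
T_C = 13 °C → 13 + 273.15 = 286.15 K.
COP_HP = T_H/(T_H − T_C) = 297.59/(297.59 − 286.15) = 26.00.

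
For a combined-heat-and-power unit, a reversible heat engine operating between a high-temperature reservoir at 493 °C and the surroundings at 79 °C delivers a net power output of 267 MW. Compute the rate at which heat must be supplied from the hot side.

T_H = 493 °C → 493 + 273.15 = 766.15 K.
T_C = 79 °C → 79 + 273.15 = 352.15 K.
η_rev = 1 − T_C/T_H = 1 − 352.15/766.15 = 0.5404.
Q_H = W/η = 267/0.5404 = 494.1 MW.

Q̇_H ≈ 494.1 MW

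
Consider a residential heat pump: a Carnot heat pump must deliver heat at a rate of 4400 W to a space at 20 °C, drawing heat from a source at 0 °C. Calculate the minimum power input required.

Ẇ_in ≈ 300 W

T_H = 20 °C → 20 + 273.15 = 293.15 K.
T_C = 0 °C → 0 + 273.15 = 273.15 K.
Reversible heating COP: COP_HP = T_H/(T_H − T_C) = 293.15/20.00 = 14.6575.
W = Q_H/COP_HP = 4400/14.6575 = 300 W.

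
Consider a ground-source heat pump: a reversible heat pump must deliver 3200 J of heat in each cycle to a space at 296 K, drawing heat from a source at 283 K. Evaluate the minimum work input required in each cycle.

COP_HP = T_H/(T_H − T_C) = 296.00/13.00 = 22.7692.
W = Q_H/COP_HP = 3200/22.7692 = 141 J.

W_in ≈ 141 J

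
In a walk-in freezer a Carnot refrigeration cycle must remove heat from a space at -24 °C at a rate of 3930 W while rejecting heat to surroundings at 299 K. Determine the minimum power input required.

T_C = -24 °C → -24 + 273.15 = 249.15 K.
COP_R = T_C/(T_H − T_C) = 249.15/49.85 = 4.9980.
W = Q_C/COP_R = 3930/4.9980 = 786.3 W.

Ẇ_in ≈ 786.3 W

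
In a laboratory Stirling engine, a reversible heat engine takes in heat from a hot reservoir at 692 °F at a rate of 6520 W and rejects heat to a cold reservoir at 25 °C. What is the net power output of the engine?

Ẇ ≈ 3480 W

T_H = 692 °F → (692 − 32) × 5/9 = 366.67 °C = 639.82 K.
T_C = 25 °C → 25 + 273.15 = 298.15 K.
The Carnot efficiency is η = 1 − T_C/T_H = 1 − 298.15/639.82 = 0.5340.
W = η·Q_H = 0.5340 × 6520 = 3480 W.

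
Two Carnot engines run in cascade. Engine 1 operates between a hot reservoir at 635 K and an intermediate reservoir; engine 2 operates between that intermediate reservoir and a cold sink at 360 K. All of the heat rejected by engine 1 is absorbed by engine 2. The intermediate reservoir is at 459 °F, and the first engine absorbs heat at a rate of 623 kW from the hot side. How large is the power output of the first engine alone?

Ẇ₁ ≈ 122 kW

T_m = 459 °F → (459 − 32) × 5/9 = 237.22 °C = 510.37 K.
First-stage efficiency η₁ = 1 − T_m/T_H = 1 − 510.37/635.00 = 0.1963.
W₁ = η₁·Q_H = 0.1963 × 623 = 122 kW.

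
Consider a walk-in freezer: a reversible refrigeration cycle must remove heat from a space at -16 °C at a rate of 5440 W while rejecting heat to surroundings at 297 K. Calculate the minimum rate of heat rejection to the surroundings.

Q̇_H ≈ 6283 W

T_C = -16 °C → -16 + 273.15 = 257.15 K.
For a reversible cycle Q_H/Q_C = T_H/T_C, so Q_H = Q_C·T_H/T_C = 5440 × 297.00/257.15 = 6283 W.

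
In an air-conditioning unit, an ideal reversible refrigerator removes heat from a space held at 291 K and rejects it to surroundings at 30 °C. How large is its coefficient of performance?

COP_R ≈ 24.0

T_H = 30 °C → 30 + 273.15 = 303.15 K.
COP_R = T_C/(T_H − T_C) = 291.00/(303.15 − 291.00) = 24.0.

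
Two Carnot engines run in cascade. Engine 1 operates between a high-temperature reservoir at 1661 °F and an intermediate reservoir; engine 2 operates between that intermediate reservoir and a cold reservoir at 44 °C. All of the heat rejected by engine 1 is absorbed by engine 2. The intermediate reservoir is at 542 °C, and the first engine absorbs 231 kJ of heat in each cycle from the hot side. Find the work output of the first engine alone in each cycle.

W₁ ≈ 71.2 kJ

T_H = 1661 °F → (1661 − 32) × 5/9 = 905.00 °C = 1178.15 K.
T_C = 44 °C → 44 + 273.15 = 317.15 K.
T_m = 542 °C → 542 + 273.15 = 815.15 K.
First-stage efficiency η₁ = 1 − T_m/T_H = 1 − 815.15/1178.15 = 0.3081.
W₁ = η₁·Q_H = 0.3081 × 231 = 71.2 kJ.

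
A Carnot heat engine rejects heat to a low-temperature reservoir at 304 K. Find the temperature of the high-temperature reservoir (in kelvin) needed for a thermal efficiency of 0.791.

T_H ≈ 1450 K

From η = 1 − T_C/T_H, solving for T_H gives T_H = T_C/(1 − η) = 304.00/(1 − 0.791) = 1450 K.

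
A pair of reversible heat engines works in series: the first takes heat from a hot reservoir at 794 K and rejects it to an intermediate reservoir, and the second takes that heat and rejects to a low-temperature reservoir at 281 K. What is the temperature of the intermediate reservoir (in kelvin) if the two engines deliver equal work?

For reversible stages Q_m = Q_H·(T_m/T_H). Setting W₁ = Q_H(1 − T_m/T_H) equal to W₂ = Q_m(1 − T_C/T_m) = Q_H·(T_m − T_C)/T_H gives T_H − T_m = T_m − T_C, so T_m = (T_H + T_C)/2 = (794.00 + 281.00)/2 = 538 K.

T_m ≈ 538 K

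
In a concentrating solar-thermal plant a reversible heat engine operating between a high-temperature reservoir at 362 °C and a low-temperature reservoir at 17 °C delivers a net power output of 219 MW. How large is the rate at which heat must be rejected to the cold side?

Q̇_C ≈ 184 MW

T_H = 362 °C → 362 + 273.15 = 635.15 K.
T_C = 17 °C → 17 + 273.15 = 290.15 K.
Carnot efficiency: η = 1 − T_C/T_H = 1 − 290.15/635.15 = 0.5432.
Since Q_C/Q_H = T_C/T_H and Q_H = W/η, Q_C = W·T_C/(T_H − T_C) = 219 × 290.15/345.00 = 184 MW.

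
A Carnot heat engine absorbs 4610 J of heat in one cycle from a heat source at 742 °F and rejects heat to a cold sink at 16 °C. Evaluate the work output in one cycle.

T_H = 742 °F → (742 − 32) × 5/9 = 394.44 °C = 667.59 K.
T_C = 16 °C → 16 + 273.15 = 289.15 K.
Carnot efficiency: η = 1 − T_C/T_H = 1 − 289.15/667.59 = 0.5669.
W = η·Q_H = 0.5669 × 4610 = 2610 J.

W ≈ 2610 J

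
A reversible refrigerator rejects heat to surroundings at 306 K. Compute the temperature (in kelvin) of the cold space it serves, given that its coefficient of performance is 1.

COP_R = T_C/(T_H − T_C) ⇒ T_C = T_H·COP_R/(1 + COP_R) = 306.00 × 1/(1 + 1) = 153.0 K.

T_C ≈ 153.0 K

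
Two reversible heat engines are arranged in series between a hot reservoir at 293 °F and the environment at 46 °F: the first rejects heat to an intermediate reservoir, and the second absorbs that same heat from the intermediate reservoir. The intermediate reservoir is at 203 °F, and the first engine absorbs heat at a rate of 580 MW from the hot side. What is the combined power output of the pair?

T_H = 293 °F → (293 − 32) × 5/9 = 145.00 °C = 418.15 K.
T_C = 46 °F → (46 − 32) × 5/9 = 7.78 °C = 280.93 K.
Two reversible stages in series are equivalent to a single Carnot engine between T_H and T_C, so η_total = 1 − T_C/T_H = 1 − 280.93/418.15 = 0.3282.
W_total = η_total · Q_H = 0.3282 × 580 = 190.3 MW.

Ẇ_total ≈ 190.3 MW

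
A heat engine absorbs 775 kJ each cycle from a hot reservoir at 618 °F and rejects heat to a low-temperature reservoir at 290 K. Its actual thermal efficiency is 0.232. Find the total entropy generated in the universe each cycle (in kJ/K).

ΔS_univ ≈ 0.7580 kJ/K

T_H = 618 °F → (618 − 32) × 5/9 = 325.56 °C = 598.71 K.
W = η·Q_H = 0.232 × 775 = 179.8 kJ, so Q_C = Q_H − W = 595.2 kJ.
The hot reservoir loses entropy Q_H/T_H = 775/598.71 = 1.294 kJ/K; the cold reservoir gains Q_C/T_C = 595.2/290.00 = 2.052 kJ/K.
ΔS_univ = −Q_H/T_H + Q_C/T_C = 0.7580 kJ/K (> 0, since η = 0.232 < η_Carnot = 0.516).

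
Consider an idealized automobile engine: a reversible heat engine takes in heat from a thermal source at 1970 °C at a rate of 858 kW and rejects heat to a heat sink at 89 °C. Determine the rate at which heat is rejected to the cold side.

Q̇_C ≈ 138.5 kW

T_H = 1970 °C → 1970 + 273.15 = 2243.15 K.
T_C = 89 °C → 89 + 273.15 = 362.15 K.
The Carnot efficiency is η = 1 − T_C/T_H = 1 − 362.15/2243.15 = 0.8386.
For a reversible cycle Q_C/Q_H = T_C/T_H, so Q_C = 858 × 362.15/2243.15 = 138.5 kW.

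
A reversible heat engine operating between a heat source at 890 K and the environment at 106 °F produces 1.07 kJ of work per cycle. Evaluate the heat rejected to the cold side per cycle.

T_C = 106 °F → (106 − 32) × 5/9 = 41.11 °C = 314.26 K.
Carnot efficiency: η = 1 − T_C/T_H = 1 − 314.26/890.00 = 0.6469.
Since Q_C/Q_H = T_C/T_H and Q_H = W/η, Q_C = W·T_C/(T_H − T_C) = 1.07 × 314.26/575.74 = 0.584 kJ.

Q_C ≈ 0.584 kJ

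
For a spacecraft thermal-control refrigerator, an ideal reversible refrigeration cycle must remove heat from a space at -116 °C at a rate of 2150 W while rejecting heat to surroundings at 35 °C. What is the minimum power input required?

Ẇ_in ≈ 2066 W

T_H = 35 °C → 35 + 273.15 = 308.15 K.
T_C = -116 °C → -116 + 273.15 = 157.15 K.
COP_R = T_C/(T_H − T_C) = 157.15/151.00 = 1.0407.
W = Q_C/COP_R = 2150/1.0407 = 2066 W.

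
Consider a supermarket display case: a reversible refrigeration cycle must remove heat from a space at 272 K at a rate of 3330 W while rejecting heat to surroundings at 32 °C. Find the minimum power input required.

Ẇ_in ≈ 405.8 W

T_H = 32 °C → 32 + 273.15 = 305.15 K.
COP_R = T_C/(T_H − T_C) = 272.00/33.15 = 8.2051.
W = Q_C/COP_R = 3330/8.2051 = 405.8 W.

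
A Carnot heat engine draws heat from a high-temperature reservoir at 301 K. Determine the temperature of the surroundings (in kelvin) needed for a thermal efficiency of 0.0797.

From η = 1 − T_C/T_H, T_C = T_H·(1 − η) = 301.00 × (1 − 0.0797) = 277.0 K.

T_C ≈ 277.0 K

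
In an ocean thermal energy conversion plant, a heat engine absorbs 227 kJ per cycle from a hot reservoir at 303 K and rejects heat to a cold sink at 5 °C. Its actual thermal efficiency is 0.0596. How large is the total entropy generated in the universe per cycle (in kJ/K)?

ΔS_univ ≈ 0.0183 kJ/K

T_C = 5 °C → 5 + 273.15 = 278.15 K.
W = η·Q_H = 0.0596 × 227 = 13.53 kJ, so Q_C = Q_H − W = 213.5 kJ.
Entropy balance on the reservoirs: −Q_H/T_H = -0.7492 kJ/K, +Q_C/T_C = 0.7675 kJ/K.
ΔS_univ = −Q_H/T_H + Q_C/T_C = 0.0183 kJ/K (> 0, since η = 0.0596 < η_Carnot = 0.082).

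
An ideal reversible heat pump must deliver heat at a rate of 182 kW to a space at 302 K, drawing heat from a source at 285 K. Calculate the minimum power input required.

The Carnot heat-pump COP is COP_HP = T_H/(T_H − T_C) = 302.00/17.00 = 17.7647.
W = Q_H/COP_HP = 182/17.7647 = 10.25 kW.

Ẇ_in ≈ 10.25 kW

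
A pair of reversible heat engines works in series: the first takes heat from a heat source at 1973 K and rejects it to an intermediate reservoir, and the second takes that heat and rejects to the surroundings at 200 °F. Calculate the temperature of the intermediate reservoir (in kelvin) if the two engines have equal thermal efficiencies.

T_m ≈ 850.3 K

T_C = 200 °F → (200 − 32) × 5/9 = 93.33 °C = 366.48 K.
Equal efficiencies require 1 − T_m/T_H = 1 − T_C/T_m, i.e. T_m/T_H = T_C/T_m, so T_m = √(T_H·T_C) = √(1973.00 × 366.48) = 850.3 K.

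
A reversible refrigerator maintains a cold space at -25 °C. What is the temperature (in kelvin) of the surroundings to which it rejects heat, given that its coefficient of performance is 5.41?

T_C = -25 °C → -25 + 273.15 = 248.15 K.
COP_R = T_C/(T_H − T_C) ⇒ T_H = T_C·(1 + 1/COP_R) = 248.15 × (1 + 1/5.41) = 294.0 K.

T_H ≈ 294.0 K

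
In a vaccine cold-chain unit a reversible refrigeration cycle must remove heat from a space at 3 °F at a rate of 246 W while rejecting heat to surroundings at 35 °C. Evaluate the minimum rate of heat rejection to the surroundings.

Q̇_H ≈ 294.9 W

T_H = 35 °C → 35 + 273.15 = 308.15 K.
T_C = 3 °F → (3 − 32) × 5/9 = -16.11 °C = 257.04 K.
For a reversible cycle Q_H/Q_C = T_H/T_C, so Q_H = Q_C·T_H/T_C = 246 × 308.15/257.04 = 294.9 W.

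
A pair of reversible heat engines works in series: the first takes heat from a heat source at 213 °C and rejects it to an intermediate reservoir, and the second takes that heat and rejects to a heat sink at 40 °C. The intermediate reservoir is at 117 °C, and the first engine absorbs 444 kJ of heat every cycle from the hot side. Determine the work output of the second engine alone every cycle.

T_H = 213 °C → 213 + 273.15 = 486.15 K.
T_C = 40 °C → 40 + 273.15 = 313.15 K.
T_m = 117 °C → 117 + 273.15 = 390.15 K.
Heat entering the second stage: Q_m = Q_H·(T_m/T_H) = 444 × 390.15/486.15 = 356 kJ.
Second-stage efficiency η₂ = 1 − T_C/T_m = 1 − 313.15/390.15 = 0.1974, so W₂ = η₂·Q_m = 70.3 kJ.

W₂ ≈ 70.3 kJ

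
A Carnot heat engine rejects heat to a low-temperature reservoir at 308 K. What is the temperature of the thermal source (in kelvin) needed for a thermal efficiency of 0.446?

T_H ≈ 556 K

From η = 1 − T_C/T_H, solving for T_H gives T_H = T_C/(1 − η) = 308.00/(1 − 0.446) = 556 K.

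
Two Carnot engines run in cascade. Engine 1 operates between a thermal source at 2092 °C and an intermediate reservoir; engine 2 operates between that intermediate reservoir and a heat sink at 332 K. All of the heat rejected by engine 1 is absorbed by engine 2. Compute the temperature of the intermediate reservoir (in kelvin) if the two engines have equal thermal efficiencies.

T_m ≈ 886 K

T_H = 2092 °C → 2092 + 273.15 = 2365.15 K.
Equal efficiencies require 1 − T_m/T_H = 1 − T_C/T_m, i.e. T_m/T_H = T_C/T_m, so T_m = √(T_H·T_C) = √(2365.15 × 332.00) = 886 K.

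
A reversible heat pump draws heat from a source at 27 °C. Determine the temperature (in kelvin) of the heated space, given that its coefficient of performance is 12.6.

T_C = 27 °C → 27 + 273.15 = 300.15 K.
COP_HP = T_H/(T_H − T_C) ⇒ T_H = T_C·COP_HP/(COP_HP − 1) = 300.15 × 12.6/(12.6 − 1) = 326.0 K.

T_H ≈ 326.0 K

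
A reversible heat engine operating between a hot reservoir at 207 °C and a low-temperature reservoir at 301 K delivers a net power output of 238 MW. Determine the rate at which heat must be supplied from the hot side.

Q̇_H ≈ 638 MW

T_H = 207 °C → 207 + 273.15 = 480.15 K.
For a reversible engine, η = 1 − T_C/T_H = 1 − 301.00/480.15 = 0.3731.
Q_H = W/η = 238/0.3731 = 638 MW.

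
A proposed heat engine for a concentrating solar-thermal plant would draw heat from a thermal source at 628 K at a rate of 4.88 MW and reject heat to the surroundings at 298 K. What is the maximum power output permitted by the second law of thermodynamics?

The upper bound on efficiency is η_max = 1 − T_C/T_H = 1 − 298.00/628.00 = 0.5255.
W_max = η_max · Q_H = 0.5255 × 4.88 = 2.56 MW.

Ẇ_max ≈ 2.56 MW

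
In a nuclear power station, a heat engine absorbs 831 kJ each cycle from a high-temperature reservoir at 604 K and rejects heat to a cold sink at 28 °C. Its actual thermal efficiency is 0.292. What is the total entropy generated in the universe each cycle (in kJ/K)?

ΔS_univ ≈ 0.578 kJ/K

T_C = 28 °C → 28 + 273.15 = 301.15 K.
W = η·Q_H = 0.292 × 831 = 242.7 kJ, so Q_C = Q_H − W = 588.3 kJ.
The hot reservoir loses entropy Q_H/T_H = 831/604.00 = 1.376 kJ/K; the cold reservoir gains Q_C/T_C = 588.3/301.15 = 1.954 kJ/K.
ΔS_univ = −Q_H/T_H + Q_C/T_C = 0.578 kJ/K (> 0, since η = 0.292 < η_Carnot = 0.501).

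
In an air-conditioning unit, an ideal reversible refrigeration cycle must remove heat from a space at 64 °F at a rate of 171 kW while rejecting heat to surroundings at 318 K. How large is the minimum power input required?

Ẇ_in ≈ 15.91 kW

T_C = 64 °F → (64 − 32) × 5/9 = 17.78 °C = 290.93 K.
Carnot COP: COP_R = T_C/(T_H − T_C) = 290.93/27.07 = 10.7464.
W = Q_C/COP_R = 171/10.7464 = 15.91 kW.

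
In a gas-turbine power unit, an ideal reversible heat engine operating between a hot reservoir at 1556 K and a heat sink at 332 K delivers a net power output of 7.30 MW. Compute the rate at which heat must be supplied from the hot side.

Since the cycle is reversible, η = 1 − T_C/T_H = 1 − 332.00/1556.00 = 0.7866.
Q_H = W/η = 7.30/0.7866 = 9.280 MW.

Q̇_H ≈ 9.280 MW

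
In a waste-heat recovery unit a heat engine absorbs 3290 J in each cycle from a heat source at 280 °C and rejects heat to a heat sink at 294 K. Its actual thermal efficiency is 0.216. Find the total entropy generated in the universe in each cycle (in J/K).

ΔS_univ ≈ 2.826 J/K

T_H = 280 °C → 280 + 273.15 = 553.15 K.
W = η·Q_H = 0.216 × 3290 = 710.6 J, so Q_C = Q_H − W = 2579 J.
The hot reservoir loses entropy Q_H/T_H = 3290/553.15 = 5.948 J/K; the cold reservoir gains Q_C/T_C = 2579/294.00 = 8.773 J/K.
ΔS_univ = −Q_H/T_H + Q_C/T_C = 2.826 J/K (> 0, since η = 0.216 < η_Carnot = 0.468).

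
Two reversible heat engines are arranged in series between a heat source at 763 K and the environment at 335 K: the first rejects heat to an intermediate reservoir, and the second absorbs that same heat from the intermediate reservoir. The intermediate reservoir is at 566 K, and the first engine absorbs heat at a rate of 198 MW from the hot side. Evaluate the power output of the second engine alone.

Ẇ₂ ≈ 59.94 MW

Heat entering the second stage: Q_m = Q_H·(T_m/T_H) = 198 × 566.00/763.00 = 146.9 MW.
Second-stage efficiency η₂ = 1 − T_C/T_m = 1 − 335.00/566.00 = 0.4081, so W₂ = η₂·Q_m = 59.94 MW.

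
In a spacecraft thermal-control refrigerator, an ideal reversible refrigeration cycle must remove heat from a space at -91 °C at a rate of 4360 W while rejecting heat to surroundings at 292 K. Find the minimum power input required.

Ẇ_in ≈ 2630 W

T_C = -91 °C → -91 + 273.15 = 182.15 K.
The reversible coefficient of performance is COP_R = T_C/(T_H − T_C) = 182.15/109.85 = 1.6582.
W = Q_C/COP_R = 4360/1.6582 = 2630 W.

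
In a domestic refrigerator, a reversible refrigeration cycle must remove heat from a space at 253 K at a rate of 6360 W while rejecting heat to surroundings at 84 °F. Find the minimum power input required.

T_H = 84 °F → (84 − 32) × 5/9 = 28.89 °C = 302.04 K.
For a reversible refrigerator, COP_R = T_C/(T_H − T_C) = 253.00/49.04 = 5.1592.
W = Q_C/COP_R = 6360/5.1592 = 1233 W.

Ẇ_in ≈ 1233 W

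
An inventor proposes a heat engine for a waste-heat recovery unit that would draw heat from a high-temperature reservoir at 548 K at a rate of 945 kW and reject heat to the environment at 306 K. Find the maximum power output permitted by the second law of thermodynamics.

Ẇ_max ≈ 417 kW

The second-law ceiling is the Carnot efficiency, η_max = 1 − T_C/T_H = 1 − 306.00/548.00 = 0.4416.
W_max = η_max · Q_H = 0.4416 × 945 = 417 kW.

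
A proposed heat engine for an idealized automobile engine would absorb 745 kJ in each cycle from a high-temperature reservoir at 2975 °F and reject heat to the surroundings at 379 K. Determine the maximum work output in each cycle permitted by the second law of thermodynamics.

T_H = 2975 °F → (2975 − 32) × 5/9 = 1635.00 °C = 1908.15 K.
No engine can exceed the Carnot limit: η_max = 1 − T_C/T_H = 1 − 379.00/1908.15 = 0.8014.
W_max = η_max · Q_H = 0.8014 × 745 = 597 kJ.

W_max ≈ 597 kJ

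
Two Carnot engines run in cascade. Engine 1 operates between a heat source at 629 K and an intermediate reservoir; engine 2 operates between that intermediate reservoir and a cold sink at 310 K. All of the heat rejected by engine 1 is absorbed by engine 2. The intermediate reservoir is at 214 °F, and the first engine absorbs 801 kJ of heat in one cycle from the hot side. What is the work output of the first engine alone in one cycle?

W₁ ≈ 324 kJ

T_m = 214 °F → (214 − 32) × 5/9 = 101.11 °C = 374.26 K.
First-stage efficiency η₁ = 1 − T_m/T_H = 1 − 374.26/629.00 = 0.4050.
W₁ = η₁·Q_H = 0.4050 × 801 = 324 kJ.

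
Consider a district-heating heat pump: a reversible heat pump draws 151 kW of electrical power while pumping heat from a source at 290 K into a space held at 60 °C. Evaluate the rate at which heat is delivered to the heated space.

T_H = 60 °C → 60 + 273.15 = 333.15 K.
COP_HP = T_H/(T_H − T_C) = 333.15/43.15 = 7.7207.
Q_H = COP_HP · W = 7.7207 × 151 = 1170 kW.

Q̇_H ≈ 1170 kW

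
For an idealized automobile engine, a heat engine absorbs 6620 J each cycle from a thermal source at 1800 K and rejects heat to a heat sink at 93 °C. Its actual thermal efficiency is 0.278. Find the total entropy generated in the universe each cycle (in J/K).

ΔS_univ ≈ 9.38 J/K

T_C = 93 °C → 93 + 273.15 = 366.15 K.
W = η·Q_H = 0.278 × 6620 = 1840 J, so Q_C = Q_H − W = 4780 J.
Reservoir entropy changes: ΔS_H = −Q_H/T_H = −6620/1800.00 = -3.678 J/K and ΔS_C = +Q_C/T_C = 4780/366.15 = 13.05 J/K.
ΔS_univ = −Q_H/T_H + Q_C/T_C = 9.38 J/K (> 0, since η = 0.278 < η_Carnot = 0.797).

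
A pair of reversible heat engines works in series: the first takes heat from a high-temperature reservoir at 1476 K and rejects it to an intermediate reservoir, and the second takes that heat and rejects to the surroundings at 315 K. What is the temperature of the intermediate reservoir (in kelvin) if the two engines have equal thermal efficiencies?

Equal efficiencies require 1 − T_m/T_H = 1 − T_C/T_m, i.e. T_m/T_H = T_C/T_m, so T_m = √(T_H·T_C) = √(1476.00 × 315.00) = 682 K.

T_m ≈ 682 K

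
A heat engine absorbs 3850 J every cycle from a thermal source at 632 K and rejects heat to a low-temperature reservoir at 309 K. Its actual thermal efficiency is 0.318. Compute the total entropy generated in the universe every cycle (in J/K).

ΔS_univ ≈ 2.41 J/K

W = η·Q_H = 0.318 × 3850 = 1224 J, so Q_C = Q_H − W = 2626 J.
Reservoir entropy changes: ΔS_H = −Q_H/T_H = −3850/632.00 = -6.092 J/K and ΔS_C = +Q_C/T_C = 2626/309.00 = 8.497 J/K.
ΔS_univ = −Q_H/T_H + Q_C/T_C = 2.41 J/K (> 0, since η = 0.318 < η_Carnot = 0.511).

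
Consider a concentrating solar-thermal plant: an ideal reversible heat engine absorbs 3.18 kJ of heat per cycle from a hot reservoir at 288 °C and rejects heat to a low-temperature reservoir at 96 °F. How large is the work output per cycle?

T_H = 288 °C → 288 + 273.15 = 561.15 K.
T_C = 96 °F → (96 − 32) × 5/9 = 35.56 °C = 308.71 K.
For a reversible engine, η = 1 − T_C/T_H = 1 − 308.71/561.15 = 0.4499.
W = η·Q_H = 0.4499 × 3.18 = 1.431 kJ.

W ≈ 1.431 kJ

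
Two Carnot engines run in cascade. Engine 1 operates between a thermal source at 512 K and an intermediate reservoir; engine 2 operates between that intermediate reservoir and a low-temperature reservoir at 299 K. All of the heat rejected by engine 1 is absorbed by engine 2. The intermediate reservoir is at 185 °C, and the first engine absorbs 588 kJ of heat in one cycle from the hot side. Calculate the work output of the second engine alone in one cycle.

T_m = 185 °C → 185 + 273.15 = 458.15 K.
Heat entering the second stage: Q_m = Q_H·(T_m/T_H) = 588 × 458.15/512.00 = 526 kJ.
Second-stage efficiency η₂ = 1 − T_C/T_m = 1 − 299.00/458.15 = 0.3474, so W₂ = η₂·Q_m = 183 kJ.

W₂ ≈ 183 kJ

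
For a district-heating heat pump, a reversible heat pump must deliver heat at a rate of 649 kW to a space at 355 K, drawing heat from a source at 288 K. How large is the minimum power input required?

Ẇ_in ≈ 122 kW

The Carnot heat-pump COP is COP_HP = T_H/(T_H − T_C) = 355.00/67.00 = 5.2985.
W = Q_H/COP_HP = 649/5.2985 = 122 kW.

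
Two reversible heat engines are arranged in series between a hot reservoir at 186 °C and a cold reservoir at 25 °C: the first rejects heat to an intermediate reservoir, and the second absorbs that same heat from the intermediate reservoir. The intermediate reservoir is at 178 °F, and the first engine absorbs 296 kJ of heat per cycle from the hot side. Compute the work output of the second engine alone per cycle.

T_H = 186 °C → 186 + 273.15 = 459.15 K.
T_C = 25 °C → 25 + 273.15 = 298.15 K.
T_m = 178 °F → (178 − 32) × 5/9 = 81.11 °C = 354.26 K.
Heat entering the second stage: Q_m = Q_H·(T_m/T_H) = 296 × 354.26/459.15 = 228 kJ.
Second-stage efficiency η₂ = 1 − T_C/T_m = 1 − 298.15/354.26 = 0.1584, so W₂ = η₂·Q_m = 36.2 kJ.

W₂ ≈ 36.2 kJ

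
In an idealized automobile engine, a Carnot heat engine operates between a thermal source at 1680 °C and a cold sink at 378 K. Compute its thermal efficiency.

η ≈ 0.806

T_H = 1680 °C → 1680 + 273.15 = 1953.15 K.
Since the cycle is reversible, η = 1 − T_C/T_H = 1 − 378.00/1953.15 = 0.806.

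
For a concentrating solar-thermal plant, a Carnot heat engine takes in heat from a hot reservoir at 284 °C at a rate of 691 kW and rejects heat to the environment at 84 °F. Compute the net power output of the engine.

Ẇ ≈ 316 kW

T_H = 284 °C → 284 + 273.15 = 557.15 K.
T_C = 84 °F → (84 − 32) × 5/9 = 28.89 °C = 302.04 K.
Since the cycle is reversible, η = 1 − T_C/T_H = 1 − 302.04/557.15 = 0.4579.
W = η·Q_H = 0.4579 × 691 = 316 kW.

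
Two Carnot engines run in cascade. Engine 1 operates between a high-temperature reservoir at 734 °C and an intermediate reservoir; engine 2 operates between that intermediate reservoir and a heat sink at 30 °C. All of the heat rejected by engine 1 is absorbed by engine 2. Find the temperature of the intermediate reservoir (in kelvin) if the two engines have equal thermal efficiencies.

T_m ≈ 553 K

T_H = 734 °C → 734 + 273.15 = 1007.15 K.
T_C = 30 °C → 30 + 273.15 = 303.15 K.
Equal efficiencies require 1 − T_m/T_H = 1 − T_C/T_m, i.e. T_m/T_H = T_C/T_m, so T_m = √(T_H·T_C) = √(1007.15 × 303.15) = 553 K.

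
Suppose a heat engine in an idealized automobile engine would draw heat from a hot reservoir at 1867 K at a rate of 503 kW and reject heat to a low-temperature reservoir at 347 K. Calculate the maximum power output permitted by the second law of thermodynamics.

The upper bound on efficiency is η_max = 1 − T_C/T_H = 1 − 347.00/1867.00 = 0.8141.
W_max = η_max · Q_H = 0.8141 × 503 = 409.5 kW.

Ẇ_max ≈ 409.5 kW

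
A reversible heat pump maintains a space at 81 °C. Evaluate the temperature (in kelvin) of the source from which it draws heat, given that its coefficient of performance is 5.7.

T_C ≈ 292.0 K

T_H = 81 °C → 81 + 273.15 = 354.15 K.
COP_HP = T_H/(T_H − T_C) ⇒ T_C = T_H·(COP_HP − 1)/COP_HP = 354.15 × (5.7 − 1)/5.7 = 292.0 K.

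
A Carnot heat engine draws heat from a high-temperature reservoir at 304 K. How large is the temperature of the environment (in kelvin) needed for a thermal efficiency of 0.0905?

T_C ≈ 276.5 K

From η = 1 − T_C/T_H, T_C = T_H·(1 − η) = 304.00 × (1 − 0.0905) = 276.5 K.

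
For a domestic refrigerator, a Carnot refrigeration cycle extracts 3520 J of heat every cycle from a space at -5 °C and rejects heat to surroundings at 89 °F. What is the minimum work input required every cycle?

T_H = 89 °F → (89 − 32) × 5/9 = 31.67 °C = 304.82 K.
T_C = -5 °C → -5 + 273.15 = 268.15 K.
For a reversible refrigerator, COP_R = T_C/(T_H − T_C) = 268.15/36.67 = 7.3132.
W = Q_C/COP_R = 3520/7.3132 = 481.3 J.

W_in ≈ 481.3 J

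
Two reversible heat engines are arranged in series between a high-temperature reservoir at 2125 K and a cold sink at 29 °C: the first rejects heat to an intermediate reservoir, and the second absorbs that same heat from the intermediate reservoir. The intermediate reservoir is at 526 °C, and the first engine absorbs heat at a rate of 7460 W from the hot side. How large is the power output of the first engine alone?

T_C = 29 °C → 29 + 273.15 = 302.15 K.
T_m = 526 °C → 526 + 273.15 = 799.15 K.
First-stage efficiency η₁ = 1 − T_m/T_H = 1 − 799.15/2125.00 = 0.6239.
W₁ = η₁·Q_H = 0.6239 × 7460 = 4650 W.

Ẇ₁ ≈ 4650 W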